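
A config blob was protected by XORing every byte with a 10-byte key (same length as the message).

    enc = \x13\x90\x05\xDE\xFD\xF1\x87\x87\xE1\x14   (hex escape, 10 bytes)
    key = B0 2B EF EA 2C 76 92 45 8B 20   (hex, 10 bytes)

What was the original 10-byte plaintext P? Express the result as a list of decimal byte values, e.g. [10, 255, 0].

XOR is its own inverse, so applying the key byte-wise gives the result directly.
byte 0: 13 ^ b0 = a3
byte 1: 90 ^ 2b = bb
byte 2: 05 ^ ef = ea
byte 3: de ^ ea = 34
byte 4: fd ^ 2c = d1
byte 5: f1 ^ 76 = 87
byte 6: 87 ^ 92 = 15
byte 7: 87 ^ 45 = c2
byte 8: e1 ^ 8b = 6a
byte 9: 14 ^ 20 = 34

[163, 187, 234, 52, 209, 135, 21, 194, 106, 52]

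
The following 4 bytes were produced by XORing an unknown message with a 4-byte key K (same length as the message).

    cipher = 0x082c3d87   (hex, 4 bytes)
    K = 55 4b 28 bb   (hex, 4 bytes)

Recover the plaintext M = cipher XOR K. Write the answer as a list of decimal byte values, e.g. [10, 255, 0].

[93, 103, 21, 60]

XOR is its own inverse, so applying the key byte-wise gives the result directly.
08 ⊕ 55 = 5d
2c ⊕ 4b = 67
3d ⊕ 28 = 15
87 ⊕ bb = 3c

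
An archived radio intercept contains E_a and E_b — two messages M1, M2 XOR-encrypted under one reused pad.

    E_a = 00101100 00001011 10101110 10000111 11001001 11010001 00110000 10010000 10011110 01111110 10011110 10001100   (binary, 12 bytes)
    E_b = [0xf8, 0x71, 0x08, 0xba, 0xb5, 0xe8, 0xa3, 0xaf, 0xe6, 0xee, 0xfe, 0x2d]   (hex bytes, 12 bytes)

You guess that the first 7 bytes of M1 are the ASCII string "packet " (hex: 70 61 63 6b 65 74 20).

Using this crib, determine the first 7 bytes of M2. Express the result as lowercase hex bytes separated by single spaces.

First, E_a ⊕ E_b = (M1 ⊕ K) ⊕ (M2 ⊕ K) = M1 ⊕ M2, so the key drops out. Then M2 = (M1 ⊕ M2) ⊕ M1 over the first 7 bytes.
byte 0: (2c ^ f8) ^ 70 = d4 ^ 70 = a4
byte 1: (0b ^ 71) ^ 61 = 7a ^ 61 = 1b
byte 2: (ae ^ 08) ^ 63 = a6 ^ 63 = c5
byte 3: (87 ^ ba) ^ 6b = 3d ^ 6b = 56
byte 4: (c9 ^ b5) ^ 65 = 7c ^ 65 = 19
byte 5: (d1 ^ e8) ^ 74 = 39 ^ 74 = 4d
byte 6: (30 ^ a3) ^ 20 = 93 ^ 20 = b3

a4 1b c5 56 19 4d b3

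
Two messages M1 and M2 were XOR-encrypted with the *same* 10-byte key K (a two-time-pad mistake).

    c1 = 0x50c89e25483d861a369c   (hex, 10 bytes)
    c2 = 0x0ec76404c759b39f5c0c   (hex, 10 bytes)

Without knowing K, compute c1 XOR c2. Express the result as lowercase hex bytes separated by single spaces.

5e 0f fa 21 8f 64 35 85 6a 90

c1 ⊕ c2 = (M1 ⊕ K) ⊕ (M2 ⊕ K) = M1 ⊕ M2 — the shared key cancels under XOR.
byte 0: 01010000 xor 00001110 = 01011110
byte 1: 11001000 xor 11000111 = 00001111
byte 2: 10011110 xor 01100100 = 11111010
byte 3: 00100101 xor 00000100 = 00100001
byte 4: 01001000 xor 11000111 = 10001111
byte 5: 00111101 xor 01011001 = 01100100
byte 6: 10000110 xor 10110011 = 00110101
byte 7: 00011010 xor 10011111 = 10000101
byte 8: 00110110 xor 01011100 = 01101010
byte 9: 10011100 xor 00001100 = 10010000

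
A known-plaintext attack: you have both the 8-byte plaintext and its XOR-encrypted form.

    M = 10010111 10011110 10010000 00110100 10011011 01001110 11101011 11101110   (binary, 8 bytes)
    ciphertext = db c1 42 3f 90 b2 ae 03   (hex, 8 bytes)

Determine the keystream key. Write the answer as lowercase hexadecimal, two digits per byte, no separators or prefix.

Since ciphertext = M ⊕ key, XORing both sides with M gives key = M ⊕ ciphertext.
byte 0: 97 ⊕ db = 4c
byte 1: 9e ⊕ c1 = 5f
byte 2: 90 ⊕ 42 = d2
byte 3: 34 ⊕ 3f = 0b
byte 4: 9b ⊕ 90 = 0b
byte 5: 4e ⊕ b2 = fc
byte 6: eb ⊕ ae = 45
byte 7: ee ⊕ 03 = ed

4c5fd20b0bfc45ed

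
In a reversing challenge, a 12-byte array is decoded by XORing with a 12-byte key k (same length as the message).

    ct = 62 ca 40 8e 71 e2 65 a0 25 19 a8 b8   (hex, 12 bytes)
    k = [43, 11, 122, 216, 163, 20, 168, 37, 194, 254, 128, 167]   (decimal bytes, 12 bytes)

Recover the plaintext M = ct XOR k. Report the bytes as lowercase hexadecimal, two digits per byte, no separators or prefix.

49c13a56d2f6cd85e7e7281f

XOR is its own inverse, so applying the key byte-wise gives the result directly.
 98 xor  43 =  73
202 xor  11 = 193
 64 xor 122 =  58
142 xor 216 =  86
113 xor 163 = 210
226 xor  20 = 246
101 xor 168 = 205
160 xor  37 = 133
 37 xor 194 = 231
 25 xor 254 = 231
168 xor 128 =  40
184 xor 167 =  31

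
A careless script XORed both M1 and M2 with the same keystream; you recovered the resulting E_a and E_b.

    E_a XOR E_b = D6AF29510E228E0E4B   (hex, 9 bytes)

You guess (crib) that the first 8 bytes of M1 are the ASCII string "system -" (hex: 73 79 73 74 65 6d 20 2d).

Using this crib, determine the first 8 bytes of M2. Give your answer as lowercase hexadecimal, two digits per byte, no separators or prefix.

Since E_a ⊕ E_b = M1 ⊕ M2, XORing with the guessed M1 bytes yields the corresponding M2 bytes: M2 = (E_a ⊕ E_b) ⊕ M1.
d6 XOR 73 = a5
af XOR 79 = d6
29 XOR 73 = 5a
51 XOR 74 = 25
0e XOR 65 = 6b
22 XOR 6d = 4f
8e XOR 20 = ae
0e XOR 2d = 23

a5d65a256b4fae23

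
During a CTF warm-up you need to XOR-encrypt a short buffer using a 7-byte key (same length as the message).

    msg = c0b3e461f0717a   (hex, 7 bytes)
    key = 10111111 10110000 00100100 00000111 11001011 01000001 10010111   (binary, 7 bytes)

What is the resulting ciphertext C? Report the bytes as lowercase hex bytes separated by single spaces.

7f 03 c0 66 3b 30 ed

XOR is its own inverse, so applying the key byte-wise gives the result directly.
c0 xor bf = 7f
b3 xor b0 = 03
e4 xor 24 = c0
61 xor 07 = 66
f0 xor cb = 3b
71 xor 41 = 30
7a xor 97 = ed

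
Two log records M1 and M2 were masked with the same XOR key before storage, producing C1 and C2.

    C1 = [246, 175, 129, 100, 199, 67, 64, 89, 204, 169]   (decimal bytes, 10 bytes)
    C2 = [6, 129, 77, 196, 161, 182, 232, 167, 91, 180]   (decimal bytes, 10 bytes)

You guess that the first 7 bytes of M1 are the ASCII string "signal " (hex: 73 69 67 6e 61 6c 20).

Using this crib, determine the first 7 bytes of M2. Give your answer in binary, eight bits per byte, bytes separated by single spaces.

First, C1 ⊕ C2 = (M1 ⊕ K) ⊕ (M2 ⊕ K) = M1 ⊕ M2, so the key drops out. Then M2 = (M1 ⊕ M2) ⊕ M1 over the first 7 bytes.
byte 0: (f6 xor 06) xor 73 = f0 xor 73 = 83
byte 1: (af xor 81) xor 69 = 2e xor 69 = 47
byte 2: (81 xor 4d) xor 67 = cc xor 67 = ab
byte 3: (64 xor c4) xor 6e = a0 xor 6e = ce
byte 4: (c7 xor a1) xor 61 = 66 xor 61 = 07
byte 5: (43 xor b6) xor 6c = f5 xor 6c = 99
byte 6: (40 xor e8) xor 20 = a8 xor 20 = 88

10000011 01000111 10101011 11001110 00000111 10011001 10001000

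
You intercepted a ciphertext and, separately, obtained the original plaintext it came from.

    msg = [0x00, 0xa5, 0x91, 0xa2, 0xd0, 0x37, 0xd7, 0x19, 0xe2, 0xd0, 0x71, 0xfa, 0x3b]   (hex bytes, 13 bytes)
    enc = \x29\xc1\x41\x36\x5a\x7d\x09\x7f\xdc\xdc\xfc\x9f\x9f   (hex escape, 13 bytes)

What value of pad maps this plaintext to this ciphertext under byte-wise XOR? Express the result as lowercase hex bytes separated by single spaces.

Since enc = msg ⊕ pad, XORing both sides with msg gives pad = msg ⊕ enc.
00 ⊕ 29 = 29
a5 ⊕ c1 = 64
91 ⊕ 41 = d0
a2 ⊕ 36 = 94
d0 ⊕ 5a = 8a
37 ⊕ 7d = 4a
d7 ⊕ 09 = de
19 ⊕ 7f = 66
e2 ⊕ dc = 3e
d0 ⊕ dc = 0c
71 ⊕ fc = 8d
fa ⊕ 9f = 65
3b ⊕ 9f = a4

29 64 d0 94 8a 4a de 66 3e 0c 8d 65 a4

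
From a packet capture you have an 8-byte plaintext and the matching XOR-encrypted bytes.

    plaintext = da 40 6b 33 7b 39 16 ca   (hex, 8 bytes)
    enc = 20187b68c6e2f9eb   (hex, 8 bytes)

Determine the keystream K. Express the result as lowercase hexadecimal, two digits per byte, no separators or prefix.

fa58105bbddbef21

Since enc = plaintext ⊕ K, XORing both sides with plaintext gives K = plaintext ⊕ enc.
byte 0: da ⊕ 20 = fa
byte 1: 40 ⊕ 18 = 58
byte 2: 6b ⊕ 7b = 10
byte 3: 33 ⊕ 68 = 5b
byte 4: 7b ⊕ c6 = bd
byte 5: 39 ⊕ e2 = db
byte 6: 16 ⊕ f9 = ef
byte 7: ca ⊕ eb = 21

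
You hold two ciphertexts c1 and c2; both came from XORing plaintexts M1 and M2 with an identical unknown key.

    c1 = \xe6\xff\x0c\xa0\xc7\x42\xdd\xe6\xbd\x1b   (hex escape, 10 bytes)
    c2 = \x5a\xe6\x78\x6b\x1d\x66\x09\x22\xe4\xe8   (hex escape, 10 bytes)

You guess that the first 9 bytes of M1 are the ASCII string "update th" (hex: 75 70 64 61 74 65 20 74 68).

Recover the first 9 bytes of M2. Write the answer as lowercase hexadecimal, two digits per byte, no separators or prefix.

c96910aaae41f4b031

First, c1 ⊕ c2 = (M1 ⊕ K) ⊕ (M2 ⊕ K) = M1 ⊕ M2, so the key drops out. Then M2 = (M1 ⊕ M2) ⊕ M1 over the first 9 bytes.
byte 0: (e6 xor 5a) xor 75 = bc xor 75 = c9
byte 1: (ff xor e6) xor 70 = 19 xor 70 = 69
byte 2: (0c xor 78) xor 64 = 74 xor 64 = 10
byte 3: (a0 xor 6b) xor 61 = cb xor 61 = aa
byte 4: (c7 xor 1d) xor 74 = da xor 74 = ae
byte 5: (42 xor 66) xor 65 = 24 xor 65 = 41
byte 6: (dd xor 09) xor 20 = d4 xor 20 = f4
byte 7: (e6 xor 22) xor 74 = c4 xor 74 = b0
byte 8: (bd xor e4) xor 68 = 59 xor 68 = 31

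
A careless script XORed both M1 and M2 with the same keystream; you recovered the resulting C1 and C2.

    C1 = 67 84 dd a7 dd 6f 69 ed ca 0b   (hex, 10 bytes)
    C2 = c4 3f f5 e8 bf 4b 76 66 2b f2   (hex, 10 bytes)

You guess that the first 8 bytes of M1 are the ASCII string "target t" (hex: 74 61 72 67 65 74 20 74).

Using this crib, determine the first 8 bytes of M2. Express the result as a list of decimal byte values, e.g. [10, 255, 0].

First, C1 ⊕ C2 = (M1 ⊕ K) ⊕ (M2 ⊕ K) = M1 ⊕ M2, so the key drops out. Then M2 = (M1 ⊕ M2) ⊕ M1 over the first 8 bytes.
byte 0: (67 xor c4) xor 74 = a3 xor 74 = d7
byte 1: (84 xor 3f) xor 61 = bb xor 61 = da
byte 2: (dd xor f5) xor 72 = 28 xor 72 = 5a
byte 3: (a7 xor e8) xor 67 = 4f xor 67 = 28
byte 4: (dd xor bf) xor 65 = 62 xor 65 = 07
byte 5: (6f xor 4b) xor 74 = 24 xor 74 = 50
byte 6: (69 xor 76) xor 20 = 1f xor 20 = 3f
byte 7: (ed xor 66) xor 74 = 8b xor 74 = ff

[215, 218, 90, 40, 7, 80, 63, 255]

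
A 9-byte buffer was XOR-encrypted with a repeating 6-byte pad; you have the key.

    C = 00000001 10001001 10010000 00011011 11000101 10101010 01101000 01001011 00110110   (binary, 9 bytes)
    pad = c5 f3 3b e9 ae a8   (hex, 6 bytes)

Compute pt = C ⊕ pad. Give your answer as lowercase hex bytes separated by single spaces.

The 6-byte key repeats, so the effective keystream is c5 f3 3b e9 ae a8 c5 f3 3b.
byte 0: 01 ^ c5 = c4
byte 1: 89 ^ f3 = 7a
byte 2: 90 ^ 3b = ab
byte 3: 1b ^ e9 = f2
byte 4: c5 ^ ae = 6b
byte 5: aa ^ a8 = 02
byte 6: 68 ^ c5 = ad
byte 7: 4b ^ f3 = b8
byte 8: 36 ^ 3b = 0d

c4 7a ab f2 6b 02 ad b8 0d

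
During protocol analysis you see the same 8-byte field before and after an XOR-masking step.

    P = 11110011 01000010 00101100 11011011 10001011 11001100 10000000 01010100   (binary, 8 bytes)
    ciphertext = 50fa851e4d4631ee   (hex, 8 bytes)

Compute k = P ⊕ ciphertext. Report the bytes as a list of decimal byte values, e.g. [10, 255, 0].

Since ciphertext = P ⊕ k, XORing both sides with P gives k = P ⊕ ciphertext.
f3 ^ 50 = a3
42 ^ fa = b8
2c ^ 85 = a9
db ^ 1e = c5
8b ^ 4d = c6
cc ^ 46 = 8a
80 ^ 31 = b1
54 ^ ee = ba

[163, 184, 169, 197, 198, 138, 177, 186]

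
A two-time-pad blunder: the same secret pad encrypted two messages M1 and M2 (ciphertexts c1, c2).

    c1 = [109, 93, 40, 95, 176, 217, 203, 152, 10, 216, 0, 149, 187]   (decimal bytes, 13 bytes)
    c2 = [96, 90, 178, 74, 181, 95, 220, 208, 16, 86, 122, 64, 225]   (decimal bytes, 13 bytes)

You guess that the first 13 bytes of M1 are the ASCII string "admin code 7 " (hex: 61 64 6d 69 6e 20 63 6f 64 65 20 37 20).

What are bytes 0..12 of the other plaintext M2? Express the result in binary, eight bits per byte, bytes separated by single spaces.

First, c1 ⊕ c2 = (M1 ⊕ K) ⊕ (M2 ⊕ K) = M1 ⊕ M2, so the key drops out. Then M2 = (M1 ⊕ M2) ⊕ M1 over the first 13 bytes.
byte 0: (6d xor 60) xor 61 = 0d xor 61 = 6c
byte 1: (5d xor 5a) xor 64 = 07 xor 64 = 63
byte 2: (28 xor b2) xor 6d = 9a xor 6d = f7
byte 3: (5f xor 4a) xor 69 = 15 xor 69 = 7c
byte 4: (b0 xor b5) xor 6e = 05 xor 6e = 6b
byte 5: (d9 xor 5f) xor 20 = 86 xor 20 = a6
byte 6: (cb xor dc) xor 63 = 17 xor 63 = 74
byte 7: (98 xor d0) xor 6f = 48 xor 6f = 27
byte 8: (0a xor 10) xor 64 = 1a xor 64 = 7e
byte 9: (d8 xor 56) xor 65 = 8e xor 65 = eb
byte 10: (00 xor 7a) xor 20 = 7a xor 20 = 5a
byte 11: (95 xor 40) xor 37 = d5 xor 37 = e2
byte 12: (bb xor e1) xor 20 = 5a xor 20 = 7a

01101100 01100011 11110111 01111100 01101011 10100110 01110100 00100111 01111110 11101011 01011010 11100010 01111010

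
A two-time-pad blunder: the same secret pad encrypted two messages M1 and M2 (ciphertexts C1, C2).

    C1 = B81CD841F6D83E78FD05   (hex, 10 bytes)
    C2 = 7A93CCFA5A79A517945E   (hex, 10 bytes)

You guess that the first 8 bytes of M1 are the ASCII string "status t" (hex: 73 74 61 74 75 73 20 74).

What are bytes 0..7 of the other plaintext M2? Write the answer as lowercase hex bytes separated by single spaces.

b1 fb 75 cf d9 d2 bb 1b

First, C1 ⊕ C2 = (M1 ⊕ K) ⊕ (M2 ⊕ K) = M1 ⊕ M2, so the key drops out. Then M2 = (M1 ⊕ M2) ⊕ M1 over the first 8 bytes.
byte 0: (b8 ^ 7a) ^ 73 = c2 ^ 73 = b1
byte 1: (1c ^ 93) ^ 74 = 8f ^ 74 = fb
byte 2: (d8 ^ cc) ^ 61 = 14 ^ 61 = 75
byte 3: (41 ^ fa) ^ 74 = bb ^ 74 = cf
byte 4: (f6 ^ 5a) ^ 75 = ac ^ 75 = d9
byte 5: (d8 ^ 79) ^ 73 = a1 ^ 73 = d2
byte 6: (3e ^ a5) ^ 20 = 9b ^ 20 = bb
byte 7: (78 ^ 17) ^ 74 = 6f ^ 74 = 1b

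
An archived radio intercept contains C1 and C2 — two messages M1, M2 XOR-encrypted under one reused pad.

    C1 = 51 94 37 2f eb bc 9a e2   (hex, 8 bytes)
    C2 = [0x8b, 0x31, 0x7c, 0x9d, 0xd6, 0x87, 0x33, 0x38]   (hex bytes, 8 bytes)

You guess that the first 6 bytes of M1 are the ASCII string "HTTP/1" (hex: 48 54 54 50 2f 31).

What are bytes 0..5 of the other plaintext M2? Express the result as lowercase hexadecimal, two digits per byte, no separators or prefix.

First, C1 ⊕ C2 = (M1 ⊕ K) ⊕ (M2 ⊕ K) = M1 ⊕ M2, so the key drops out. Then M2 = (M1 ⊕ M2) ⊕ M1 over the first 6 bytes.
byte 0: (51 ⊕ 8b) ⊕ 48 = da ⊕ 48 = 92
byte 1: (94 ⊕ 31) ⊕ 54 = a5 ⊕ 54 = f1
byte 2: (37 ⊕ 7c) ⊕ 54 = 4b ⊕ 54 = 1f
byte 3: (2f ⊕ 9d) ⊕ 50 = b2 ⊕ 50 = e2
byte 4: (eb ⊕ d6) ⊕ 2f = 3d ⊕ 2f = 12
byte 5: (bc ⊕ 87) ⊕ 31 = 3b ⊕ 31 = 0a

92f11fe2120a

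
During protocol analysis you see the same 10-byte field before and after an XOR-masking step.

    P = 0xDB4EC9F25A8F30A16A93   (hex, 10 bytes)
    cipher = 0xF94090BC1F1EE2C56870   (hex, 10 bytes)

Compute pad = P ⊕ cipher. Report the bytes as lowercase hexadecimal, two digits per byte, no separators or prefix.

220e594e4591d26402e3

Since cipher = P ⊕ pad, XORing both sides with P gives pad = P ⊕ cipher.
db ⊕ f9 = 22
4e ⊕ 40 = 0e
c9 ⊕ 90 = 59
f2 ⊕ bc = 4e
5a ⊕ 1f = 45
8f ⊕ 1e = 91
30 ⊕ e2 = d2
a1 ⊕ c5 = 64
6a ⊕ 68 = 02
93 ⊕ 70 = e3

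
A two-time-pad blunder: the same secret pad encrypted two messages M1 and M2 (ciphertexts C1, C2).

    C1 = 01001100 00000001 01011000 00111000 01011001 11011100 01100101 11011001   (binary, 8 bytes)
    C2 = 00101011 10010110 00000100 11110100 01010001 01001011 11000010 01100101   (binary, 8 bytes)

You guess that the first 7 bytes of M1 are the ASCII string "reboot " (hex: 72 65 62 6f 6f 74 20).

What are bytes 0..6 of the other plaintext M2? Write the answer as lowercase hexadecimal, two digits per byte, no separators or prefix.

15f23ea367e387

First, C1 ⊕ C2 = (M1 ⊕ K) ⊕ (M2 ⊕ K) = M1 ⊕ M2, so the key drops out. Then M2 = (M1 ⊕ M2) ⊕ M1 over the first 7 bytes.
byte 0: (4c xor 2b) xor 72 = 67 xor 72 = 15
byte 1: (01 xor 96) xor 65 = 97 xor 65 = f2
byte 2: (58 xor 04) xor 62 = 5c xor 62 = 3e
byte 3: (38 xor f4) xor 6f = cc xor 6f = a3
byte 4: (59 xor 51) xor 6f = 08 xor 6f = 67
byte 5: (dc xor 4b) xor 74 = 97 xor 74 = e3
byte 6: (65 xor c2) xor 20 = a7 xor 20 = 87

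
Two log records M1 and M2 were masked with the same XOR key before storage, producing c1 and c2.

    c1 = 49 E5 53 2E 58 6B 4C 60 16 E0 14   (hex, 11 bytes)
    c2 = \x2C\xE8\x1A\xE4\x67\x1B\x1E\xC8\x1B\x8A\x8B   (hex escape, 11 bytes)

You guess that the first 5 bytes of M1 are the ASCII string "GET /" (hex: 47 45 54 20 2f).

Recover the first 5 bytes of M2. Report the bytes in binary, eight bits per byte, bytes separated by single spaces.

First, c1 ⊕ c2 = (M1 ⊕ K) ⊕ (M2 ⊕ K) = M1 ⊕ M2, so the key drops out. Then M2 = (M1 ⊕ M2) ⊕ M1 over the first 5 bytes.
byte 0: (49 ⊕ 2c) ⊕ 47 = 65 ⊕ 47 = 22
byte 1: (e5 ⊕ e8) ⊕ 45 = 0d ⊕ 45 = 48
byte 2: (53 ⊕ 1a) ⊕ 54 = 49 ⊕ 54 = 1d
byte 3: (2e ⊕ e4) ⊕ 20 = ca ⊕ 20 = ea
byte 4: (58 ⊕ 67) ⊕ 2f = 3f ⊕ 2f = 10

00100010 01001000 00011101 11101010 00010000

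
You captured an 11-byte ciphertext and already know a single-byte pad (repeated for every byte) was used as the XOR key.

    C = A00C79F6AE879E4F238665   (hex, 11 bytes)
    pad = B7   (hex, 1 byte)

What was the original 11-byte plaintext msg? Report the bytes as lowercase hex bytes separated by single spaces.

The 1-byte key repeats, so the effective keystream is b7 b7 b7 b7 b7 b7 b7 b7 b7 b7 b7.
byte 0: 160 XOR 183 =  23
byte 1:  12 XOR 183 = 187
byte 2: 121 XOR 183 = 206
byte 3: 246 XOR 183 =  65
byte 4: 174 XOR 183 =  25
byte 5: 135 XOR 183 =  48
byte 6: 158 XOR 183 =  41
byte 7:  79 XOR 183 = 248
byte 8:  35 XOR 183 = 148
byte 9: 134 XOR 183 =  49
byte 10: 101 XOR 183 = 210

17 bb ce 41 19 30 29 f8 94 31 d2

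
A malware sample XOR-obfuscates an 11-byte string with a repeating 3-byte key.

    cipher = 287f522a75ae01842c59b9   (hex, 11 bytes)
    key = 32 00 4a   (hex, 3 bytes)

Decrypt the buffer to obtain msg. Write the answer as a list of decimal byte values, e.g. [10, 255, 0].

[26, 127, 24, 24, 117, 228, 51, 132, 102, 107, 185]

The 3-byte key repeats, so the effective keystream is 32 00 4a 32 00 4a 32 00 4a 32 00.
byte 0: 28 ^ 32 = 1a
byte 1: 7f ^ 00 = 7f
byte 2: 52 ^ 4a = 18
byte 3: 2a ^ 32 = 18
byte 4: 75 ^ 00 = 75
byte 5: ae ^ 4a = e4
byte 6: 01 ^ 32 = 33
byte 7: 84 ^ 00 = 84
byte 8: 2c ^ 4a = 66
byte 9: 59 ^ 32 = 6b
byte 10: b9 ^ 00 = b9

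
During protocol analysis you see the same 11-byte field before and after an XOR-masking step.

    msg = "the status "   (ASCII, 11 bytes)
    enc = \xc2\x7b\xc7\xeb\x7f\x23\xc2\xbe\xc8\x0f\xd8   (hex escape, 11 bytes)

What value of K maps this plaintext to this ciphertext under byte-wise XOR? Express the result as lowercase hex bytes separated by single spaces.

Since enc = msg ⊕ K, XORing both sides with msg gives K = msg ⊕ enc.
74 xor c2 = b6
68 xor 7b = 13
65 xor c7 = a2
20 xor eb = cb
73 xor 7f = 0c
74 xor 23 = 57
61 xor c2 = a3
74 xor be = ca
75 xor c8 = bd
73 xor 0f = 7c
20 xor d8 = f8

b6 13 a2 cb 0c 57 a3 ca bd 7c f8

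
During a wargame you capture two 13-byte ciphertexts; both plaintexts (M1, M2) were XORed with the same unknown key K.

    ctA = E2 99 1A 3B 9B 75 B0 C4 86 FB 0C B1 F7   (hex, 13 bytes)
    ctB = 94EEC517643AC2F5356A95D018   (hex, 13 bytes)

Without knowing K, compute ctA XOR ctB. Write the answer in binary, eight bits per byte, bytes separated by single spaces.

01110110 01110111 11011111 00101100 11111111 01001111 01110010 00110001 10110011 10010001 10011001 01100001 11101111

ctA ⊕ ctB = (M1 ⊕ K) ⊕ (M2 ⊕ K) = M1 ⊕ M2 — the shared key cancels under XOR.
byte 0: 226 ^ 148 = 118
byte 1: 153 ^ 238 = 119
byte 2:  26 ^ 197 = 223
byte 3:  59 ^  23 =  44
byte 4: 155 ^ 100 = 255
byte 5: 117 ^  58 =  79
byte 6: 176 ^ 194 = 114
byte 7: 196 ^ 245 =  49
byte 8: 134 ^  53 = 179
byte 9: 251 ^ 106 = 145
byte 10:  12 ^ 149 = 153
byte 11: 177 ^ 208 =  97
byte 12: 247 ^  24 = 239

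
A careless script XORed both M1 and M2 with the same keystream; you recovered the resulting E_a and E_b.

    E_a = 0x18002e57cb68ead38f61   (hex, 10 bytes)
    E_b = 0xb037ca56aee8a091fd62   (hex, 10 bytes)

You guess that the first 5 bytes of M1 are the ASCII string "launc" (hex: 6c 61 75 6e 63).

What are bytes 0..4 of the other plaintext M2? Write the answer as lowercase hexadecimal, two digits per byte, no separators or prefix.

c456916f06

First, E_a ⊕ E_b = (M1 ⊕ K) ⊕ (M2 ⊕ K) = M1 ⊕ M2, so the key drops out. Then M2 = (M1 ⊕ M2) ⊕ M1 over the first 5 bytes.
byte 0: (18 xor b0) xor 6c = a8 xor 6c = c4
byte 1: (00 xor 37) xor 61 = 37 xor 61 = 56
byte 2: (2e xor ca) xor 75 = e4 xor 75 = 91
byte 3: (57 xor 56) xor 6e = 01 xor 6e = 6f
byte 4: (cb xor ae) xor 63 = 65 xor 63 = 06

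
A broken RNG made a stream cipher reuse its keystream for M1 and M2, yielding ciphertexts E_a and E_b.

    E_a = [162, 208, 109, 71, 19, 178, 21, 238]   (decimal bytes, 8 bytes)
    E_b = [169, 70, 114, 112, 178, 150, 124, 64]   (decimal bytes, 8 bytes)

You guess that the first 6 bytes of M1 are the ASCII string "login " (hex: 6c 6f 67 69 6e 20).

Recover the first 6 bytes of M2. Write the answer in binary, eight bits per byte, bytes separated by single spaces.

01100111 11111001 01111000 01011110 11001111 00000100

First, E_a ⊕ E_b = (M1 ⊕ K) ⊕ (M2 ⊕ K) = M1 ⊕ M2, so the key drops out. Then M2 = (M1 ⊕ M2) ⊕ M1 over the first 6 bytes.
byte 0: (a2 ⊕ a9) ⊕ 6c = 0b ⊕ 6c = 67
byte 1: (d0 ⊕ 46) ⊕ 6f = 96 ⊕ 6f = f9
byte 2: (6d ⊕ 72) ⊕ 67 = 1f ⊕ 67 = 78
byte 3: (47 ⊕ 70) ⊕ 69 = 37 ⊕ 69 = 5e
byte 4: (13 ⊕ b2) ⊕ 6e = a1 ⊕ 6e = cf
byte 5: (b2 ⊕ 96) ⊕ 20 = 24 ⊕ 20 = 04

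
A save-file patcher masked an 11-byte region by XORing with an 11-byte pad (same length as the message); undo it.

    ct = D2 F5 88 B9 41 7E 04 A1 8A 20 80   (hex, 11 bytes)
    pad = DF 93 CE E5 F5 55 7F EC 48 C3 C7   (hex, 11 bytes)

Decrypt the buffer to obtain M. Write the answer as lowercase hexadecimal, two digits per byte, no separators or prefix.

XOR is its own inverse, so applying the key byte-wise gives the result directly.
11010010 XOR 11011111 = 00001101
11110101 XOR 10010011 = 01100110
10001000 XOR 11001110 = 01000110
10111001 XOR 11100101 = 01011100
01000001 XOR 11110101 = 10110100
01111110 XOR 01010101 = 00101011
00000100 XOR 01111111 = 01111011
10100001 XOR 11101100 = 01001101
10001010 XOR 01001000 = 11000010
00100000 XOR 11000011 = 11100011
10000000 XOR 11000111 = 01000111

0d66465cb42b7b4dc2e347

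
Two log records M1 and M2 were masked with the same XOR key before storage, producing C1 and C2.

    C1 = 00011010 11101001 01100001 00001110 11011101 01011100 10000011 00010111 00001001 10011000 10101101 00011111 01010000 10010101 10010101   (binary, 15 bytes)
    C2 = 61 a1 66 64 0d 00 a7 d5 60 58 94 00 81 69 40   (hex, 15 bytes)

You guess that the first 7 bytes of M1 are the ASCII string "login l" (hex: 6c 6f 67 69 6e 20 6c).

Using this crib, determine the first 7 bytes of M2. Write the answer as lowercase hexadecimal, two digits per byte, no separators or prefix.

First, C1 ⊕ C2 = (M1 ⊕ K) ⊕ (M2 ⊕ K) = M1 ⊕ M2, so the key drops out. Then M2 = (M1 ⊕ M2) ⊕ M1 over the first 7 bytes.
byte 0: (1a XOR 61) XOR 6c = 7b XOR 6c = 17
byte 1: (e9 XOR a1) XOR 6f = 48 XOR 6f = 27
byte 2: (61 XOR 66) XOR 67 = 07 XOR 67 = 60
byte 3: (0e XOR 64) XOR 69 = 6a XOR 69 = 03
byte 4: (dd XOR 0d) XOR 6e = d0 XOR 6e = be
byte 5: (5c XOR 00) XOR 20 = 5c XOR 20 = 7c
byte 6: (83 XOR a7) XOR 6c = 24 XOR 6c = 48

17276003be7c48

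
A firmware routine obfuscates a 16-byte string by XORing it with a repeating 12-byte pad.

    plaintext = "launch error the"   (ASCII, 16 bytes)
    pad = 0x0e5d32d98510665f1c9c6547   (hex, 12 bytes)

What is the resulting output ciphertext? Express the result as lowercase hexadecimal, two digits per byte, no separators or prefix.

The 12-byte key repeats, so the effective keystream is 0e 5d 32 d9 85 10 66 5f 1c 9c 65 47 0e 5d 32 d9.
byte 0: 6c xor 0e = 62
byte 1: 61 xor 5d = 3c
byte 2: 75 xor 32 = 47
byte 3: 6e xor d9 = b7
byte 4: 63 xor 85 = e6
byte 5: 68 xor 10 = 78
byte 6: 20 xor 66 = 46
byte 7: 65 xor 5f = 3a
byte 8: 72 xor 1c = 6e
byte 9: 72 xor 9c = ee
byte 10: 6f xor 65 = 0a
byte 11: 72 xor 47 = 35
byte 12: 20 xor 0e = 2e
byte 13: 74 xor 5d = 29
byte 14: 68 xor 32 = 5a
byte 15: 65 xor d9 = bc

623c47b7e678463a6eee0a352e295abc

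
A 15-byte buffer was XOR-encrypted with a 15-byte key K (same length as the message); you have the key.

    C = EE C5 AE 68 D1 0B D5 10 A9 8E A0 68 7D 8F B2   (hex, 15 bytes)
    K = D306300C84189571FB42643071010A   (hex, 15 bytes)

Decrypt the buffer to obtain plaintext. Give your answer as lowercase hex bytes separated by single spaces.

3d c3 9e 64 55 13 40 61 52 cc c4 58 0c 8e b8

ee ⊕ d3 = 3d
c5 ⊕ 06 = c3
ae ⊕ 30 = 9e
68 ⊕ 0c = 64
d1 ⊕ 84 = 55
0b ⊕ 18 = 13
d5 ⊕ 95 = 40
10 ⊕ 71 = 61
a9 ⊕ fb = 52
8e ⊕ 42 = cc
a0 ⊕ 64 = c4
68 ⊕ 30 = 58
7d ⊕ 71 = 0c
8f ⊕ 01 = 8e
b2 ⊕ 0a = b8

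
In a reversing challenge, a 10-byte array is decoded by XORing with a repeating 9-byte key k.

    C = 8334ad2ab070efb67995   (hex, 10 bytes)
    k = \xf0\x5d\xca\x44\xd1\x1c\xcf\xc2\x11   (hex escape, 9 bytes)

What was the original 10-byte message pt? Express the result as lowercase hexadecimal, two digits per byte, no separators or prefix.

7369676e616c20746865

The 9-byte key repeats, so the effective keystream is f0 5d ca 44 d1 1c cf c2 11 f0.
byte 0: 131 xor 240 = 115
byte 1:  52 xor  93 = 105
byte 2: 173 xor 202 = 103
byte 3:  42 xor  68 = 110
byte 4: 176 xor 209 =  97
byte 5: 112 xor  28 = 108
byte 6: 239 xor 207 =  32
byte 7: 182 xor 194 = 116
byte 8: 121 xor  17 = 104
byte 9: 149 xor 240 = 101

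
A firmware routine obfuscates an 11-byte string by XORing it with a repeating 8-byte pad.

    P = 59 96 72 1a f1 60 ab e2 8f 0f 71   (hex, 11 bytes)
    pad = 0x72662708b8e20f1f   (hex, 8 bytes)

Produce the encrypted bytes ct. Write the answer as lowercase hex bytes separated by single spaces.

2b f0 55 12 49 82 a4 fd fd 69 56

The 8-byte key repeats, so the effective keystream is 72 66 27 08 b8 e2 0f 1f 72 66 27.
byte 0: 59 XOR 72 = 2b
byte 1: 96 XOR 66 = f0
byte 2: 72 XOR 27 = 55
byte 3: 1a XOR 08 = 12
byte 4: f1 XOR b8 = 49
byte 5: 60 XOR e2 = 82
byte 6: ab XOR 0f = a4
byte 7: e2 XOR 1f = fd
byte 8: 8f XOR 72 = fd
byte 9: 0f XOR 66 = 69
byte 10: 71 XOR 27 = 56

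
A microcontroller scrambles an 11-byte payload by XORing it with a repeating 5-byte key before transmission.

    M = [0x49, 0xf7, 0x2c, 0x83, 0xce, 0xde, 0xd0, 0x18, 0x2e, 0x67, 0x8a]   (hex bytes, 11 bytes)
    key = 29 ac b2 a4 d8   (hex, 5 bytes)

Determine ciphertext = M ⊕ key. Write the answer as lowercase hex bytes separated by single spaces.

The 5-byte key repeats, so the effective keystream is 29 ac b2 a4 d8 29 ac b2 a4 d8 29.
byte 0: 49 ⊕ 29 = 60
byte 1: f7 ⊕ ac = 5b
byte 2: 2c ⊕ b2 = 9e
byte 3: 83 ⊕ a4 = 27
byte 4: ce ⊕ d8 = 16
byte 5: de ⊕ 29 = f7
byte 6: d0 ⊕ ac = 7c
byte 7: 18 ⊕ b2 = aa
byte 8: 2e ⊕ a4 = 8a
byte 9: 67 ⊕ d8 = bf
byte 10: 8a ⊕ 29 = a3

60 5b 9e 27 16 f7 7c aa 8a bf a3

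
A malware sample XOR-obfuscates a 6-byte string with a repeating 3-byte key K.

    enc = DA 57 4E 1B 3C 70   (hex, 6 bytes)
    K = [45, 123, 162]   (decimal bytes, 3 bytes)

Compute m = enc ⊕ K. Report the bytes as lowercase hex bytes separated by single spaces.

f7 2c ec 36 47 d2

The 3-byte key repeats, so the effective keystream is 2d 7b a2 2d 7b a2.
byte 0: da xor 2d = f7
byte 1: 57 xor 7b = 2c
byte 2: 4e xor a2 = ec
byte 3: 1b xor 2d = 36
byte 4: 3c xor 7b = 47
byte 5: 70 xor a2 = d2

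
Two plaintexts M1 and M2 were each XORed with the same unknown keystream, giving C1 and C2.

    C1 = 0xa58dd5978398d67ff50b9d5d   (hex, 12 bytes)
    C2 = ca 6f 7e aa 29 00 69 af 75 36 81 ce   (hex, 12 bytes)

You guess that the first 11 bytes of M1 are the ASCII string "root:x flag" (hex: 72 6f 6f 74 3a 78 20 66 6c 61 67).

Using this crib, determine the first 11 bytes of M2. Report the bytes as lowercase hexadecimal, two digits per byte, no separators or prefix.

First, C1 ⊕ C2 = (M1 ⊕ K) ⊕ (M2 ⊕ K) = M1 ⊕ M2, so the key drops out. Then M2 = (M1 ⊕ M2) ⊕ M1 over the first 11 bytes.
byte 0: (a5 ^ ca) ^ 72 = 6f ^ 72 = 1d
byte 1: (8d ^ 6f) ^ 6f = e2 ^ 6f = 8d
byte 2: (d5 ^ 7e) ^ 6f = ab ^ 6f = c4
byte 3: (97 ^ aa) ^ 74 = 3d ^ 74 = 49
byte 4: (83 ^ 29) ^ 3a = aa ^ 3a = 90
byte 5: (98 ^ 00) ^ 78 = 98 ^ 78 = e0
byte 6: (d6 ^ 69) ^ 20 = bf ^ 20 = 9f
byte 7: (7f ^ af) ^ 66 = d0 ^ 66 = b6
byte 8: (f5 ^ 75) ^ 6c = 80 ^ 6c = ec
byte 9: (0b ^ 36) ^ 61 = 3d ^ 61 = 5c
byte 10: (9d ^ 81) ^ 67 = 1c ^ 67 = 7b

1d8dc44990e09fb6ec5c7b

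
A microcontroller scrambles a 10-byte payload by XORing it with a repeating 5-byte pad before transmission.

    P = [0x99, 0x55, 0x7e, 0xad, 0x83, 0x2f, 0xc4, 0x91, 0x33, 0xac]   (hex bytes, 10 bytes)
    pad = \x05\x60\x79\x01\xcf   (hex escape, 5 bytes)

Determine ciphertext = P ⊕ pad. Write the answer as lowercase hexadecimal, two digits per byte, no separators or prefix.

The 5-byte key repeats, so the effective keystream is 05 60 79 01 cf 05 60 79 01 cf.
byte 0: 99 xor 05 = 9c
byte 1: 55 xor 60 = 35
byte 2: 7e xor 79 = 07
byte 3: ad xor 01 = ac
byte 4: 83 xor cf = 4c
byte 5: 2f xor 05 = 2a
byte 6: c4 xor 60 = a4
byte 7: 91 xor 79 = e8
byte 8: 33 xor 01 = 32
byte 9: ac xor cf = 63

9c3507ac4c2aa4e83263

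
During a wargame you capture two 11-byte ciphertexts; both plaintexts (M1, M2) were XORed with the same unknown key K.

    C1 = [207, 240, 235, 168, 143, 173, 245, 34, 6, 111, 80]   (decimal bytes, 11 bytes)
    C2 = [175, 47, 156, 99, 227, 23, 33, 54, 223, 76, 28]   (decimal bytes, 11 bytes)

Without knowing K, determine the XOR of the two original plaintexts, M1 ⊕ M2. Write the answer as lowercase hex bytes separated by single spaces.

C1 ⊕ C2 = (M1 ⊕ K) ⊕ (M2 ⊕ K) = M1 ⊕ M2 — the shared key cancels under XOR.
cf XOR af = 60
f0 XOR 2f = df
eb XOR 9c = 77
a8 XOR 63 = cb
8f XOR e3 = 6c
ad XOR 17 = ba
f5 XOR 21 = d4
22 XOR 36 = 14
06 XOR df = d9
6f XOR 4c = 23
50 XOR 1c = 4c

60 df 77 cb 6c ba d4 14 d9 23 4c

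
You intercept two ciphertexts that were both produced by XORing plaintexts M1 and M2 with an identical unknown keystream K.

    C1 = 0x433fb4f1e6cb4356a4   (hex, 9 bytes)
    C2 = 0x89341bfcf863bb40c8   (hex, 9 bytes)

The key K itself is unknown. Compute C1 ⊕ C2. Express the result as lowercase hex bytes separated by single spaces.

C1 ⊕ C2 = (M1 ⊕ K) ⊕ (M2 ⊕ K) = M1 ⊕ M2 — the shared key cancels under XOR.
43 ^ 89 = ca
3f ^ 34 = 0b
b4 ^ 1b = af
f1 ^ fc = 0d
e6 ^ f8 = 1e
cb ^ 63 = a8
43 ^ bb = f8
56 ^ 40 = 16
a4 ^ c8 = 6c

ca 0b af 0d 1e a8 f8 16 6c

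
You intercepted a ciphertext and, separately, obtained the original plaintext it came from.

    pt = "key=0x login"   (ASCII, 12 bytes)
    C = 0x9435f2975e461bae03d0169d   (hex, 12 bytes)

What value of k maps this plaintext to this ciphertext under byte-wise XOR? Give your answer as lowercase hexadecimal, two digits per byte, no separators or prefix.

ff508baa6e3e3bc26cb77ff3

Since C = pt ⊕ k, XORing both sides with pt gives k = pt ⊕ C.
6b ^ 94 = ff
65 ^ 35 = 50
79 ^ f2 = 8b
3d ^ 97 = aa
30 ^ 5e = 6e
78 ^ 46 = 3e
20 ^ 1b = 3b
6c ^ ae = c2
6f ^ 03 = 6c
67 ^ d0 = b7
69 ^ 16 = 7f
6e ^ 9d = f3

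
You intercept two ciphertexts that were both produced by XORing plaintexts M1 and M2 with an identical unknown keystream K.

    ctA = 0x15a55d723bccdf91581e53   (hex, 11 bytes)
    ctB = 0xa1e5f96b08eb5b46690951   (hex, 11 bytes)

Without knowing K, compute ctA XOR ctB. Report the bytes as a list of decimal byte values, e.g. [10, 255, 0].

[180, 64, 164, 25, 51, 39, 132, 215, 49, 23, 2]

ctA ⊕ ctB = (M1 ⊕ K) ⊕ (M2 ⊕ K) = M1 ⊕ M2 — the shared key cancels under XOR.
15 ⊕ a1 = b4
a5 ⊕ e5 = 40
5d ⊕ f9 = a4
72 ⊕ 6b = 19
3b ⊕ 08 = 33
cc ⊕ eb = 27
df ⊕ 5b = 84
91 ⊕ 46 = d7
58 ⊕ 69 = 31
1e ⊕ 09 = 17
53 ⊕ 51 = 02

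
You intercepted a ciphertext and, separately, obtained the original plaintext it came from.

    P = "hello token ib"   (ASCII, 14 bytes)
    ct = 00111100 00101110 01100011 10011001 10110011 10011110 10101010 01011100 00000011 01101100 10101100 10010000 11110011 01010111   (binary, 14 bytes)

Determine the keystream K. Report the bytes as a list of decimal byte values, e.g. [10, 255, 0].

[84, 75, 15, 245, 220, 190, 222, 51, 104, 9, 194, 176, 154, 53]

Since ct = P ⊕ K, XORing both sides with P gives K = P ⊕ ct.
68 ^ 3c = 54
65 ^ 2e = 4b
6c ^ 63 = 0f
6c ^ 99 = f5
6f ^ b3 = dc
20 ^ 9e = be
74 ^ aa = de
6f ^ 5c = 33
6b ^ 03 = 68
65 ^ 6c = 09
6e ^ ac = c2
20 ^ 90 = b0
69 ^ f3 = 9a
62 ^ 57 = 35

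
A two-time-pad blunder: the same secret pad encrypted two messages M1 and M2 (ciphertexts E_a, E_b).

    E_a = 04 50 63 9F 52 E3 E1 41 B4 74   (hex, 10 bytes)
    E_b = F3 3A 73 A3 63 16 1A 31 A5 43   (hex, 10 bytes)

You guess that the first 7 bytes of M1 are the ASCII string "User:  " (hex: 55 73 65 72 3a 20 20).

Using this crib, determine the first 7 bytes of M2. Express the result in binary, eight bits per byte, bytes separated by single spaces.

First, E_a ⊕ E_b = (M1 ⊕ K) ⊕ (M2 ⊕ K) = M1 ⊕ M2, so the key drops out. Then M2 = (M1 ⊕ M2) ⊕ M1 over the first 7 bytes.
byte 0: (04 ^ f3) ^ 55 = f7 ^ 55 = a2
byte 1: (50 ^ 3a) ^ 73 = 6a ^ 73 = 19
byte 2: (63 ^ 73) ^ 65 = 10 ^ 65 = 75
byte 3: (9f ^ a3) ^ 72 = 3c ^ 72 = 4e
byte 4: (52 ^ 63) ^ 3a = 31 ^ 3a = 0b
byte 5: (e3 ^ 16) ^ 20 = f5 ^ 20 = d5
byte 6: (e1 ^ 1a) ^ 20 = fb ^ 20 = db

10100010 00011001 01110101 01001110 00001011 11010101 11011011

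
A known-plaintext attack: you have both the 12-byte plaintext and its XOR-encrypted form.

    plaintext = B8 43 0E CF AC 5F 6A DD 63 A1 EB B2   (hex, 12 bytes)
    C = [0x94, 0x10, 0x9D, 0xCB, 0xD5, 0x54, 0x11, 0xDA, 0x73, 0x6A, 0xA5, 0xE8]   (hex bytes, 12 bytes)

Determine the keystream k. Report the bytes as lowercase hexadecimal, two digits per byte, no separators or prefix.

2c539304790b7b0710cb4e5a

Since C = plaintext ⊕ k, XORing both sides with plaintext gives k = plaintext ⊕ C.
b8 xor 94 = 2c
43 xor 10 = 53
0e xor 9d = 93
cf xor cb = 04
ac xor d5 = 79
5f xor 54 = 0b
6a xor 11 = 7b
dd xor da = 07
63 xor 73 = 10
a1 xor 6a = cb
eb xor a5 = 4e
b2 xor e8 = 5a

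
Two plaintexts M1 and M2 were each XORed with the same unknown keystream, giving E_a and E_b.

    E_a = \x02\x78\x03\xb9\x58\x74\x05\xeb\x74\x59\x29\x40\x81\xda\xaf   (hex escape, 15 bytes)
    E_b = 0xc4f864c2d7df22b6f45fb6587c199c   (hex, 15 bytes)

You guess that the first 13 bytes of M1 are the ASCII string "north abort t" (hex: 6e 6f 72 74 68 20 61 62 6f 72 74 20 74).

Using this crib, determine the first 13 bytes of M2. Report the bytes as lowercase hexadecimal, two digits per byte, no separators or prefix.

First, E_a ⊕ E_b = (M1 ⊕ K) ⊕ (M2 ⊕ K) = M1 ⊕ M2, so the key drops out. Then M2 = (M1 ⊕ M2) ⊕ M1 over the first 13 bytes.
byte 0: (02 xor c4) xor 6e = c6 xor 6e = a8
byte 1: (78 xor f8) xor 6f = 80 xor 6f = ef
byte 2: (03 xor 64) xor 72 = 67 xor 72 = 15
byte 3: (b9 xor c2) xor 74 = 7b xor 74 = 0f
byte 4: (58 xor d7) xor 68 = 8f xor 68 = e7
byte 5: (74 xor df) xor 20 = ab xor 20 = 8b
byte 6: (05 xor 22) xor 61 = 27 xor 61 = 46
byte 7: (eb xor b6) xor 62 = 5d xor 62 = 3f
byte 8: (74 xor f4) xor 6f = 80 xor 6f = ef
byte 9: (59 xor 5f) xor 72 = 06 xor 72 = 74
byte 10: (29 xor b6) xor 74 = 9f xor 74 = eb
byte 11: (40 xor 58) xor 20 = 18 xor 20 = 38
byte 12: (81 xor 7c) xor 74 = fd xor 74 = 89

a8ef150fe78b463fef74eb3889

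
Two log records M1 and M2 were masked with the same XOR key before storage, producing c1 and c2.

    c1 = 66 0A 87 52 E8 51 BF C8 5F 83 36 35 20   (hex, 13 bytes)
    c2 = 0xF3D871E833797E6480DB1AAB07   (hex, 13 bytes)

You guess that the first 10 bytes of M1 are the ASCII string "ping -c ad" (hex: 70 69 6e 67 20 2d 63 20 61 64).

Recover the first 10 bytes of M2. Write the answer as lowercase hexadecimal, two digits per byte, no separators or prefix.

First, c1 ⊕ c2 = (M1 ⊕ K) ⊕ (M2 ⊕ K) = M1 ⊕ M2, so the key drops out. Then M2 = (M1 ⊕ M2) ⊕ M1 over the first 10 bytes.
byte 0: (66 xor f3) xor 70 = 95 xor 70 = e5
byte 1: (0a xor d8) xor 69 = d2 xor 69 = bb
byte 2: (87 xor 71) xor 6e = f6 xor 6e = 98
byte 3: (52 xor e8) xor 67 = ba xor 67 = dd
byte 4: (e8 xor 33) xor 20 = db xor 20 = fb
byte 5: (51 xor 79) xor 2d = 28 xor 2d = 05
byte 6: (bf xor 7e) xor 63 = c1 xor 63 = a2
byte 7: (c8 xor 64) xor 20 = ac xor 20 = 8c
byte 8: (5f xor 80) xor 61 = df xor 61 = be
byte 9: (83 xor db) xor 64 = 58 xor 64 = 3c

e5bb98ddfb05a28cbe3c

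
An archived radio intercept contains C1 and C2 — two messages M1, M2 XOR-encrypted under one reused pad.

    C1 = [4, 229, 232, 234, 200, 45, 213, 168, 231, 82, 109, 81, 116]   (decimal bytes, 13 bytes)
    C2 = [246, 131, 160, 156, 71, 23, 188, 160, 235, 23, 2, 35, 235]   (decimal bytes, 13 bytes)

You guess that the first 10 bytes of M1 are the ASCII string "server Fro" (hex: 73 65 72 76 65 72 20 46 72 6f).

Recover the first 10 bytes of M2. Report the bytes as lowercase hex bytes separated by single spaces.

First, C1 ⊕ C2 = (M1 ⊕ K) ⊕ (M2 ⊕ K) = M1 ⊕ M2, so the key drops out. Then M2 = (M1 ⊕ M2) ⊕ M1 over the first 10 bytes.
byte 0: (04 ^ f6) ^ 73 = f2 ^ 73 = 81
byte 1: (e5 ^ 83) ^ 65 = 66 ^ 65 = 03
byte 2: (e8 ^ a0) ^ 72 = 48 ^ 72 = 3a
byte 3: (ea ^ 9c) ^ 76 = 76 ^ 76 = 00
byte 4: (c8 ^ 47) ^ 65 = 8f ^ 65 = ea
byte 5: (2d ^ 17) ^ 72 = 3a ^ 72 = 48
byte 6: (d5 ^ bc) ^ 20 = 69 ^ 20 = 49
byte 7: (a8 ^ a0) ^ 46 = 08 ^ 46 = 4e
byte 8: (e7 ^ eb) ^ 72 = 0c ^ 72 = 7e
byte 9: (52 ^ 17) ^ 6f = 45 ^ 6f = 2a

81 03 3a 00 ea 48 49 4e 7e 2a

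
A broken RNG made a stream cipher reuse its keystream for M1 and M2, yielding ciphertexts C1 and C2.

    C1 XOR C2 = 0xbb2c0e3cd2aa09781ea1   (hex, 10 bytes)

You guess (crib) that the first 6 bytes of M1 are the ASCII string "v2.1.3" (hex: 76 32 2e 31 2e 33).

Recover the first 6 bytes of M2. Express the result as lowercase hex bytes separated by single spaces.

cd 1e 20 0d fc 99

Since C1 ⊕ C2 = M1 ⊕ M2, XORing with the guessed M1 bytes yields the corresponding M2 bytes: M2 = (C1 ⊕ C2) ⊕ M1.
bb XOR 76 = cd
2c XOR 32 = 1e
0e XOR 2e = 20
3c XOR 31 = 0d
d2 XOR 2e = fc
aa XOR 33 = 99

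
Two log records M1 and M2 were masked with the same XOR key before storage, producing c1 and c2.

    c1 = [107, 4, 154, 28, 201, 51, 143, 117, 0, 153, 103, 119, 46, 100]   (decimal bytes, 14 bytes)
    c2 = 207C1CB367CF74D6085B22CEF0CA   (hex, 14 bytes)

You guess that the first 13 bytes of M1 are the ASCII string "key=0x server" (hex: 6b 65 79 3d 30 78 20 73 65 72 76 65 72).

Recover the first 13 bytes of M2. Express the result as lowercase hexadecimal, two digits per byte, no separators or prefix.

First, c1 ⊕ c2 = (M1 ⊕ K) ⊕ (M2 ⊕ K) = M1 ⊕ M2, so the key drops out. Then M2 = (M1 ⊕ M2) ⊕ M1 over the first 13 bytes.
byte 0: (6b ⊕ 20) ⊕ 6b = 4b ⊕ 6b = 20
byte 1: (04 ⊕ 7c) ⊕ 65 = 78 ⊕ 65 = 1d
byte 2: (9a ⊕ 1c) ⊕ 79 = 86 ⊕ 79 = ff
byte 3: (1c ⊕ b3) ⊕ 3d = af ⊕ 3d = 92
byte 4: (c9 ⊕ 67) ⊕ 30 = ae ⊕ 30 = 9e
byte 5: (33 ⊕ cf) ⊕ 78 = fc ⊕ 78 = 84
byte 6: (8f ⊕ 74) ⊕ 20 = fb ⊕ 20 = db
byte 7: (75 ⊕ d6) ⊕ 73 = a3 ⊕ 73 = d0
byte 8: (00 ⊕ 08) ⊕ 65 = 08 ⊕ 65 = 6d
byte 9: (99 ⊕ 5b) ⊕ 72 = c2 ⊕ 72 = b0
byte 10: (67 ⊕ 22) ⊕ 76 = 45 ⊕ 76 = 33
byte 11: (77 ⊕ ce) ⊕ 65 = b9 ⊕ 65 = dc
byte 12: (2e ⊕ f0) ⊕ 72 = de ⊕ 72 = ac

201dff929e84dbd06db033dcac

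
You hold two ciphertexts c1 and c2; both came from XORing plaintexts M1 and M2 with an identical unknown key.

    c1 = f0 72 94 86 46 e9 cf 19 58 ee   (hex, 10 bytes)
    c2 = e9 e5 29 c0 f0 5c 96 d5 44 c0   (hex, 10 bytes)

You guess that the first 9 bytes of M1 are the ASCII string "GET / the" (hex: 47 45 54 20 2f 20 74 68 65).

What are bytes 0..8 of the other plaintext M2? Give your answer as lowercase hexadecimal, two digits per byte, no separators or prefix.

5ed2e96699952da479

First, c1 ⊕ c2 = (M1 ⊕ K) ⊕ (M2 ⊕ K) = M1 ⊕ M2, so the key drops out. Then M2 = (M1 ⊕ M2) ⊕ M1 over the first 9 bytes.
byte 0: (f0 ^ e9) ^ 47 = 19 ^ 47 = 5e
byte 1: (72 ^ e5) ^ 45 = 97 ^ 45 = d2
byte 2: (94 ^ 29) ^ 54 = bd ^ 54 = e9
byte 3: (86 ^ c0) ^ 20 = 46 ^ 20 = 66
byte 4: (46 ^ f0) ^ 2f = b6 ^ 2f = 99
byte 5: (e9 ^ 5c) ^ 20 = b5 ^ 20 = 95
byte 6: (cf ^ 96) ^ 74 = 59 ^ 74 = 2d
byte 7: (19 ^ d5) ^ 68 = cc ^ 68 = a4
byte 8: (58 ^ 44) ^ 65 = 1c ^ 65 = 79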